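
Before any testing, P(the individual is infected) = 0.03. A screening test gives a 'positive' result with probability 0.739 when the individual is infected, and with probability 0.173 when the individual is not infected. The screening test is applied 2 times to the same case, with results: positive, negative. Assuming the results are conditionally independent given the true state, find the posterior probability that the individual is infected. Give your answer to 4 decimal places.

Let H be the event that the individual is infected; start with P(H) = 0.03. P('positive'|H) = 0.739, P('positive'|¬H) = 0.173.
Update on result 1 ('positive'): P(H) ← 0.739·0.0300 / (0.739·0.0300 + 0.173·0.9700) = 0.022170/0.18998 = 0.1167.
Update on result 2 ('negative'): P(H) ← 0.261·0.1167 / (0.261·0.1167 + 0.827·0.8833) = 0.030458/0.76095 = 0.0400.

Posterior P(H) ≈ 0.0400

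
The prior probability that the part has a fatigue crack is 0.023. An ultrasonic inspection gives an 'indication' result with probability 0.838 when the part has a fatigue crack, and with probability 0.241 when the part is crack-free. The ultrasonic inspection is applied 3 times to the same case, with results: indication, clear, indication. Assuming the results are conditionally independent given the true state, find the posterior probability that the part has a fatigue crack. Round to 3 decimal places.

Posterior P(H) ≈ 0.057

With H the event that the part has a fatigue crack, the joint likelihood of the observed sequence is P(data|H) = 0.838·0.162·0.838 = 0.11376 and P(data|¬H) = 0.241·0.759·0.241 = 0.044083.
Bayes: P(H|data) = 0.023·0.11376 / (0.023·0.11376 + 0.977·0.044083) = 0.0026166/0.045686 = 0.0573.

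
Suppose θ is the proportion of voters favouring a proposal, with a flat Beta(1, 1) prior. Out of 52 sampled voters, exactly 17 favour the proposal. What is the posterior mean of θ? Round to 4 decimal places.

Observing 17 successes and 35 failures updates Beta(1, 1) by adding the success and failure counts to the two shape parameters: α = 1+17 = 18, β = 1+35 = 36.
Posterior mean = α/(α+β) = 18/54 = 0.3333.

Posterior mean ≈ 0.3333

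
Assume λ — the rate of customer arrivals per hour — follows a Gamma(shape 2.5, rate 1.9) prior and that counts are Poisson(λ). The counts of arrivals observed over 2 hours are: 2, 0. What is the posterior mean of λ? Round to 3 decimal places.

The Poisson likelihood adds the total count to the shape and the number of exposure periods to the rate. Here ∑xᵢ = 2 and n = 2, so shape 2.5→4.5 and rate 1.9→3.9.
Posterior mean = shape/rate = 4.5/3.9 = 1.154.

Posterior mean ≈ 1.154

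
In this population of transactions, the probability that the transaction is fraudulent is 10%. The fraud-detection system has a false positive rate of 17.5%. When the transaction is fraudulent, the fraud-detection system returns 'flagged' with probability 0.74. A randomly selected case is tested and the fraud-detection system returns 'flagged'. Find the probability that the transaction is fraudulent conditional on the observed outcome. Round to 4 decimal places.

Write H for 'the transaction is fraudulent'. Prior odds H:¬H = 0.1/0.9 = 0.11111. For the 'flagged' outcome, the likelihood ratio is 0.74/0.175 = 4.2286.
Posterior odds = 0.11111 × 4.2286 = 0.46984, so P(H|E) = 0.46984/(1+0.46984) = 0.3197.

P(H | E) ≈ 0.3197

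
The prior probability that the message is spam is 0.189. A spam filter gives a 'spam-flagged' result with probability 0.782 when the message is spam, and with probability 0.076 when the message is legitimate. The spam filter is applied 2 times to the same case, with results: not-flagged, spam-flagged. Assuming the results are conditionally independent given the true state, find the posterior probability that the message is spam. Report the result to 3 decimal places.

With H the event that the message is spam, the joint likelihood of the observed sequence is P(data|H) = 0.218·0.782 = 0.17048 and P(data|¬H) = 0.924·0.076 = 0.070224.
Bayes: P(H|data) = 0.189·0.17048 / (0.189·0.17048 + 0.811·0.070224) = 0.032220/0.089172 = 0.3613.

Posterior P(H) ≈ 0.361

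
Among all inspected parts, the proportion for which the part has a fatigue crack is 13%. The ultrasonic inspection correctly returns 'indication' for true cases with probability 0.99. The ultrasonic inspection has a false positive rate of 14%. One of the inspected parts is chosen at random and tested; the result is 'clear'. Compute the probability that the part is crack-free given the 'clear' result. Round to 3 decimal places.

P(¬H | E) ≈ 0.998

Write H for 'the part has a fatigue crack'. Prior odds H:¬H = 0.13/0.87 = 0.14943. For the 'clear' outcome, the likelihood ratio is 0.01/0.86 = 0.011628.
Posterior odds = 0.14943 × 0.011628 = 0.0017375, so P(H|E) = 0.0017375/(1+0.0017375) = 0.002. Then P(¬H|E) = 1 − 0.002 = 0.998.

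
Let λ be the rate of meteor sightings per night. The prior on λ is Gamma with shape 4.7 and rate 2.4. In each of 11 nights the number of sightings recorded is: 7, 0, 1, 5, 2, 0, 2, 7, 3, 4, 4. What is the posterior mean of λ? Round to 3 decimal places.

Posterior mean ≈ 2.963

The Poisson likelihood adds the total count to the shape and the number of exposure periods to the rate. Here ∑xᵢ = 35 and n = 11, so shape 4.7→39.7 and rate 2.4→13.4.
Posterior mean = shape/rate = 39.7/13.4 = 2.963.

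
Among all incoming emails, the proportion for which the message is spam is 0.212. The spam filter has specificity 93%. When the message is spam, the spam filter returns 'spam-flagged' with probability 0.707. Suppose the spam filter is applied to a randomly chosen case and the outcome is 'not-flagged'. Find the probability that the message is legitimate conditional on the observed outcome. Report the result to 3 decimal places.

Let H be the event that the message is spam. P(H) = 0.212, so P(¬H) = 0.788. With E the 'not-flagged' result, P(E|H) = 0.293 and P(E|¬H) = 0.93.
P(E) = 0.293·0.212 + 0.93·0.788 = 0.062116 + 0.73284 = 0.79496.
By Bayes' theorem, P(H|E) = 0.062116 / 0.79496 = 0.078. Hence P(¬H|E) = 1 − 0.078 = 0.922.

P(¬H | E) ≈ 0.922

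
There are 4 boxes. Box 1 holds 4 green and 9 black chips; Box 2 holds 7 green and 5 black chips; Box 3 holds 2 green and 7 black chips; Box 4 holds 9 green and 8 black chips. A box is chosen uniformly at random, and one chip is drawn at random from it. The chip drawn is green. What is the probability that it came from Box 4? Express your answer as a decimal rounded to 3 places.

P(green|Box 1) = 0.3077; P(green|Box 2) = 0.5833; P(green|Box 3) = 0.2222; P(green|Box 4) = 0.5294.
Prior × likelihood for each source: 0.25·0.3077=0.07692, 0.25·0.5833=0.1458, 0.25·0.2222=0.05556, 0.25·0.5294=0.1324. Summing gives P(green) = 0.41066.
P(Box 4 | green) = 0.1324 / 0.41066 = 0.322.

Posterior probability ≈ 0.322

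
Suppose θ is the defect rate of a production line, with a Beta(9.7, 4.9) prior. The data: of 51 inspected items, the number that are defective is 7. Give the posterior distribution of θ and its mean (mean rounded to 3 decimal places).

Observing 7 successes and 44 failures updates Beta(9.7, 4.9) by adding the success and failure counts to the two shape parameters: α = 9.7+7 = 16.7, β = 4.9+44 = 48.9.
E[θ | data] = 16.7/(16.7+48.9) = 0.255.

Posterior: Beta(16.7, 48.9); mean ≈ 0.255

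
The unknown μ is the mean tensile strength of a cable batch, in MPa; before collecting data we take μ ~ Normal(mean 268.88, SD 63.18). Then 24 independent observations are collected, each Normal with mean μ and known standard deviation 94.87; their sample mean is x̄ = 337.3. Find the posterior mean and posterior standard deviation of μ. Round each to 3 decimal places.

Prior precision 1/τ₀² = 1/63.18² = 0.00025052; data precision n/σ² = 24/94.87² = 0.00266657.
Posterior precision = 0.00025052 + 0.00266657 = 0.00291709, giving posterior SD = 1/√0.00291709 = 18.515.
Posterior mean = (0.00025052·268.88 + 0.00266657·337.3) / 0.00291709 = 331.424.

Posterior mean ≈ 331.424; posterior SD ≈ 18.515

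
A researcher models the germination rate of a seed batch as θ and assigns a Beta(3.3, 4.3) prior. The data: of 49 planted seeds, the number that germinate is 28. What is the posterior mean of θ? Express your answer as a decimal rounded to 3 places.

Observing 28 successes and 21 failures updates Beta(3.3, 4.3) by adding the success and failure counts to the two shape parameters: α = 3.3+28 = 31.3, β = 4.3+21 = 25.3.
Posterior mean = α/(α+β) = 31.3/56.6 = 0.553.

Posterior mean ≈ 0.553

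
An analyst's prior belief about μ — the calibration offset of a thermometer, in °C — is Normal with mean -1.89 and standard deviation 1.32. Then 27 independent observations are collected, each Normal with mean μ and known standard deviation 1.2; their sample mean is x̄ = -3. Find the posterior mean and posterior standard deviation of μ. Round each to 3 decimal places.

With known σ, the Normal prior is conjugate. Weight on the data is w = (n/σ²)/(n/σ² + 1/τ₀²) = 18.7500/(18.7500+0.573921) = 0.97030.
Posterior mean = w·x̄ + (1−w)·μ₀ = 0.97030·-3 + 0.029700·-1.89 = -2.967. Posterior variance = 1/(18.7500+0.573921) = 0.0517493, so SD = 0.227.

Posterior mean ≈ -2.967; posterior SD ≈ 0.227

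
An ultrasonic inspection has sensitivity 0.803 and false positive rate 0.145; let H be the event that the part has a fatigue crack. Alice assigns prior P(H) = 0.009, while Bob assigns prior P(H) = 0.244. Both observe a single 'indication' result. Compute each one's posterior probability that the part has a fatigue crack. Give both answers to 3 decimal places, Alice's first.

Alice: 0.048; Bob: 0.641

P('+'|H) = 0.803, P('+'|¬H) = 0.145.
Alice: numerator 0.803·0.009 = 0.0072270; evidence = 0.0072270+0.145·0.991 = 0.15092; posterior = 0.048.
Bob: numerator 0.803·0.244 = 0.19593; evidence = 0.19593+0.145·0.756 = 0.30555; posterior = 0.641.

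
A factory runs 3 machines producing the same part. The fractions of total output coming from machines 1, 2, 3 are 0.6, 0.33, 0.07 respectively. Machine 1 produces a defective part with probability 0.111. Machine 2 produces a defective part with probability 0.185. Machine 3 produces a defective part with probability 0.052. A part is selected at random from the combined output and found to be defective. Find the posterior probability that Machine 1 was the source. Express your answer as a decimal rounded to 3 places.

Posterior probability ≈ 0.507

P(defective|M1) = 0.111; P(defective|M2) = 0.185; P(defective|M3) = 0.052.
Prior × likelihood for each source: 0.6·0.111=0.06660, 0.33·0.185=0.06105, 0.07·0.052=0.003640. Summing gives P(defective) = 0.13129.
P(Machine 1 | defective) = 0.06660 / 0.13129 = 0.507.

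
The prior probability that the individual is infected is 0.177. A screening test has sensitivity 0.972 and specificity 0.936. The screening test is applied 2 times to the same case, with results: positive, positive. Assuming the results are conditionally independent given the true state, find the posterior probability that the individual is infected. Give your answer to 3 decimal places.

Posterior P(H) ≈ 0.980

Let H be the event that the individual is infected; start with P(H) = 0.177. P('positive'|H) = 0.972, P('positive'|¬H) = 0.064.
Update on result 1 ('positive'): P(H) ← 0.972·0.1770 / (0.972·0.1770 + 0.064·0.8230) = 0.17204/0.22472 = 0.7656.
Update on result 2 ('positive'): P(H) ← 0.972·0.7656 / (0.972·0.7656 + 0.064·0.2344) = 0.74417/0.75917 = 0.9802.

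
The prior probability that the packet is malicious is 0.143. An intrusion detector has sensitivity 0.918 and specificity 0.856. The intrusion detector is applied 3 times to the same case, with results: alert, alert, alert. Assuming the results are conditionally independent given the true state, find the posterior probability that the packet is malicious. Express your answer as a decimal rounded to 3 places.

Posterior P(H) ≈ 0.977

Let H be the event that the packet is malicious; start with P(H) = 0.143. P('alert'|H) = 0.918, P('alert'|¬H) = 0.144.
Update on result 1 ('alert'): P(H) ← 0.918·0.1430 / (0.918·0.1430 + 0.144·0.8570) = 0.13127/0.25468 = 0.5154.
Update on result 2 ('alert'): P(H) ← 0.918·0.5154 / (0.918·0.5154 + 0.144·0.4846) = 0.47318/0.54295 = 0.8715.
Update on result 3 ('alert'): P(H) ← 0.918·0.8715 / (0.918·0.8715 + 0.144·0.1285) = 0.80003/0.81853 = 0.9774.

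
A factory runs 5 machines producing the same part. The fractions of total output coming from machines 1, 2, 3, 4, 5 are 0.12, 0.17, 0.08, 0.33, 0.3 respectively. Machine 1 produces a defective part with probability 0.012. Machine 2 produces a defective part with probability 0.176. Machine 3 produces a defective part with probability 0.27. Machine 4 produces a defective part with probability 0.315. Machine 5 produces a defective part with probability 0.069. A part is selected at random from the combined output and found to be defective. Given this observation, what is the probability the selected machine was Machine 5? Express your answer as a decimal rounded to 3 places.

Tabulate prior·likelihood by source: [1] prior 0.12, lik 0.012, product 0.001440; [2] prior 0.17, lik 0.176, product 0.02992; [3] prior 0.08, lik 0.27, product 0.02160; [4] prior 0.33, lik 0.315, product 0.1040; [5] prior 0.3, lik 0.069, product 0.02070.
Normalizing constant = 0.17761; the posterior for Machine 5 is its product over the sum, 0.02070/0.17761 = 0.117.

Posterior probability ≈ 0.117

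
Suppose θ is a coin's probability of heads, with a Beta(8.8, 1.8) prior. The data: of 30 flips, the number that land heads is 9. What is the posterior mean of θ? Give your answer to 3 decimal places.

The binomial likelihood is conjugate to the Beta prior: with 9 successes and 21 failures, the posterior is Beta(8.8+9, 1.8+21) = Beta(17.8, 22.8).
E[θ | data] = 17.8/(17.8+22.8) = 0.438.

Posterior mean ≈ 0.438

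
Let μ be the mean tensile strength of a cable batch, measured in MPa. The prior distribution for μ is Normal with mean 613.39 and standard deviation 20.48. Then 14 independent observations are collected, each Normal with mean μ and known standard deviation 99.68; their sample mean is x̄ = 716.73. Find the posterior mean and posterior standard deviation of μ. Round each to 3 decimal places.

Posterior mean ≈ 651.776; posterior SD ≈ 16.237

With known σ, the Normal prior is conjugate. Weight on the data is w = (n/σ²)/(n/σ² + 1/τ₀²) = 0.00140900/(0.00140900+0.00238419) = 0.37146.
Posterior mean = w·x̄ + (1−w)·μ₀ = 0.37146·716.73 + 0.62854·613.39 = 651.776. Posterior variance = 1/(0.00140900+0.00238419) = 263.630, so SD = 16.237.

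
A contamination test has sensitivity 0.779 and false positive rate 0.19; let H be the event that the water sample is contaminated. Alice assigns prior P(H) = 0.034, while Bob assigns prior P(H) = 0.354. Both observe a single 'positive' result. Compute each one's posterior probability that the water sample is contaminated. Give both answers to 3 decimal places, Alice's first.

The likelihood ratio for a 'positive' result is 0.779/0.19 = 4.1000.
Alice: prior odds 0.034/0.966 = 0.035197; posterior odds 0.14431; posterior probability 0.126.
Bob: prior odds 0.354/0.646 = 0.54799; posterior odds 2.2467; posterior probability 0.692.

Alice: 0.126; Bob: 0.692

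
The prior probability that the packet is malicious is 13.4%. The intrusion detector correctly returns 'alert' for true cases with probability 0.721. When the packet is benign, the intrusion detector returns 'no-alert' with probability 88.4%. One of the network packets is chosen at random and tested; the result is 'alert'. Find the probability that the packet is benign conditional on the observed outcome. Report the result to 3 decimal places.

P(¬H | E) ≈ 0.510

Write H for 'the packet is malicious'. Prior odds H:¬H = 0.134/0.866 = 0.15473. For the 'alert' outcome, the likelihood ratio is 0.721/0.116 = 6.2155.
Posterior odds = 0.15473 × 6.2155 = 0.96175, so P(H|E) = 0.96175/(1+0.96175) = 0.490. Then P(¬H|E) = 1 − 0.490 = 0.510.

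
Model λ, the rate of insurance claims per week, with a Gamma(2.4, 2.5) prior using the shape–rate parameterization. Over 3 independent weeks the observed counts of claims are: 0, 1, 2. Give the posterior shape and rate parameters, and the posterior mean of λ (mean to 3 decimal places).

Posterior: Gamma(shape=5.4, rate=5.5); mean ≈ 0.982

The Poisson likelihood adds the total count to the shape and the number of exposure periods to the rate. Here ∑xᵢ = 3 and n = 3, so shape 2.4→5.4 and rate 2.5→5.5.
Posterior mean = shape/rate = 5.4/5.5 = 0.982.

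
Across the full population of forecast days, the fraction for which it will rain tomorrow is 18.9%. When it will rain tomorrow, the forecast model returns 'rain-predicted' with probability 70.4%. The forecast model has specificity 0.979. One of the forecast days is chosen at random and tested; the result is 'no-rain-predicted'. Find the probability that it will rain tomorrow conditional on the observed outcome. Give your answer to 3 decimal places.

P(H | E) ≈ 0.066

Let H be the event that it will rain tomorrow. P(H) = 0.189, so P(¬H) = 0.811. With E the 'no-rain-predicted' result, P(E|H) = 0.296 and P(E|¬H) = 0.979.
P(E) = 0.296·0.189 + 0.979·0.811 = 0.055944 + 0.79397 = 0.84991.
By Bayes' theorem, P(H|E) = 0.055944 / 0.84991 = 0.066.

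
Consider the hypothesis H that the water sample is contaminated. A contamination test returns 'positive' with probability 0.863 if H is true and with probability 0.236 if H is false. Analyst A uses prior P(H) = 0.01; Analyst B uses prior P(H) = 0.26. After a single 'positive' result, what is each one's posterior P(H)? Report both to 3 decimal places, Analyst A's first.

Analyst A: 0.036; Analyst B: 0.562

The likelihood ratio for a 'positive' result is 0.863/0.236 = 3.6568.
Analyst A: prior odds 0.01/0.99 = 0.010101; posterior odds 0.036937; posterior probability 0.036.
Analyst B: prior odds 0.26/0.74 = 0.35135; posterior odds 1.2848; posterior probability 0.562.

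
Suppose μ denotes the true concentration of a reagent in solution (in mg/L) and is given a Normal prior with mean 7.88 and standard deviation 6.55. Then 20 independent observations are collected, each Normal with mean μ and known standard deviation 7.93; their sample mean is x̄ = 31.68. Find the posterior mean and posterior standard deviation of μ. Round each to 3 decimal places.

Prior precision 1/τ₀² = 1/6.55² = 0.0233087; data precision n/σ² = 20/7.93² = 0.318041.
Posterior precision = 0.0233087 + 0.318041 = 0.341350, giving posterior SD = 1/√0.341350 = 1.712.
Posterior mean = (0.0233087·7.88 + 0.318041·31.68) / 0.341350 = 30.055.

Posterior mean ≈ 30.055; posterior SD ≈ 1.712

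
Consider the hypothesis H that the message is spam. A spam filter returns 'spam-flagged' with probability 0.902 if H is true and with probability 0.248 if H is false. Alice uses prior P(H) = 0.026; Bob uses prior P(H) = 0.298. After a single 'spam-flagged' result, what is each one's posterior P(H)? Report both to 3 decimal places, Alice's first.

P('+'|H) = 0.902, P('+'|¬H) = 0.248.
Alice: numerator 0.902·0.026 = 0.023452; evidence = 0.023452+0.248·0.974 = 0.26500; posterior = 0.088.
Bob: numerator 0.902·0.298 = 0.26880; evidence = 0.26880+0.248·0.702 = 0.44289; posterior = 0.607.

Alice: 0.088; Bob: 0.607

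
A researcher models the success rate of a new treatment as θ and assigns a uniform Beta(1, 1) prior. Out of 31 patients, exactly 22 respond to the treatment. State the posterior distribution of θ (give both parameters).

Posterior: Beta(23, 10)

Observing 22 successes and 9 failures updates Beta(1, 1) by adding the success and failure counts to the two shape parameters: α = 1+22 = 23, β = 1+9 = 10.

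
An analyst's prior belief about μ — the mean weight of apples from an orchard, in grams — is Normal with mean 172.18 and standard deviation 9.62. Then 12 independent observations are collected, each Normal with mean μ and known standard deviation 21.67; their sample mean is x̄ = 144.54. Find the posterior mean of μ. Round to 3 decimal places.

Posterior mean ≈ 152.754

Prior precision 1/τ₀² = 1/9.62² = 0.0108056; data precision n/σ² = 12/21.67² = 0.0255543.
Posterior precision = 0.0108056 + 0.0255543 = 0.0363599.
Posterior mean = (0.0108056·172.18 + 0.0255543·144.54) / 0.0363599 = 152.754.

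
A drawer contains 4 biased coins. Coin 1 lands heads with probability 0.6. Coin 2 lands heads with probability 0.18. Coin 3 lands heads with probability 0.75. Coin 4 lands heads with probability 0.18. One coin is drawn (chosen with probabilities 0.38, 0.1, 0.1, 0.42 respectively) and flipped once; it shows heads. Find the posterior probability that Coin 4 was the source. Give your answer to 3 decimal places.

P(heads|C1) = 0.6; P(heads|C2) = 0.18; P(heads|C3) = 0.75; P(heads|C4) = 0.18.
Prior × likelihood for each source: 0.38·0.6=0.2280, 0.1·0.18=0.01800, 0.1·0.75=0.07500, 0.42·0.18=0.07560. Summing gives P(heads) = 0.39660.
P(Coin 4 | heads) = 0.07560 / 0.39660 = 0.191.

Posterior probability ≈ 0.191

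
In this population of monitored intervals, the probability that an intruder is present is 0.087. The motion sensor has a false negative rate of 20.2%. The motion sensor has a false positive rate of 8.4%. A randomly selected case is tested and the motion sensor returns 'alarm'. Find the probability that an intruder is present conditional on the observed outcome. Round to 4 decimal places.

P(H | E) ≈ 0.4751

Write H for 'an intruder is present'. Prior odds H:¬H = 0.087/0.913 = 0.095290. For the 'alarm' outcome, the likelihood ratio is 0.798/0.084 = 9.5000.
Posterior odds = 0.095290 × 9.5000 = 0.90526, so P(H|E) = 0.90526/(1+0.90526) = 0.4751.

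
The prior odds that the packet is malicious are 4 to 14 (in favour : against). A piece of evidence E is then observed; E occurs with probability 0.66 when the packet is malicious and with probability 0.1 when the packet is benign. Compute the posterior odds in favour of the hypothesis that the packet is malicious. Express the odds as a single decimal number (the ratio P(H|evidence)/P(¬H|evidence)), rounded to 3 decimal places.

Posterior odds ≈ 1.886

Prior odds = 4/14 = 0.28571. In log-odds, ln(0.28571) = -1.2528.
Add log likelihood ratio: ln(6.6000) = 1.8871.
Posterior log-odds = 0.63431, so posterior odds = exp(0.63431) = 1.8857.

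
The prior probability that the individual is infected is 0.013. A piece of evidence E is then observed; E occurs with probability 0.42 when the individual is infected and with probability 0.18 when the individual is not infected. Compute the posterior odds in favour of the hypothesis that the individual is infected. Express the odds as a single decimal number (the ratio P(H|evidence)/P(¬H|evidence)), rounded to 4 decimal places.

Prior odds = 0.013/(1−0.013) = 0.013171.
Likelihood ratio for E = 0.42/0.18 = 2.3333.
Posterior odds = prior odds × LR = 0.030733.

Posterior odds ≈ 0.0307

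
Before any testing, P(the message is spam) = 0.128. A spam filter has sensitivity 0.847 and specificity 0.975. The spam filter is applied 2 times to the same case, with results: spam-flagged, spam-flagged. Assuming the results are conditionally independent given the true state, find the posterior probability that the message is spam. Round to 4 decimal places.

Posterior P(H) ≈ 0.9941

With H the event that the message is spam, the joint likelihood of the observed sequence is P(data|H) = 0.847·0.847 = 0.71741 and P(data|¬H) = 0.025·0.025 = 0.00062500.
Bayes: P(H|data) = 0.128·0.71741 / (0.128·0.71741 + 0.872·0.00062500) = 0.091828/0.092373 = 0.9941.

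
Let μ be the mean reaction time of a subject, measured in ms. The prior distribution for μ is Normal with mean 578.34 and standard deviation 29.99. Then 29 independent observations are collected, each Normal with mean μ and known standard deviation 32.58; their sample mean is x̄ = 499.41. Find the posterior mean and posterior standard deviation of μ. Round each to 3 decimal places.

Posterior mean ≈ 502.497; posterior SD ≈ 5.930

Prior precision 1/τ₀² = 1/29.99² = 0.00111185; data precision n/σ² = 29/32.58² = 0.0273210.
Posterior precision = 0.00111185 + 0.0273210 = 0.0284328, giving posterior SD = 1/√0.0284328 = 5.930.
Posterior mean = (0.00111185·578.34 + 0.0273210·499.41) / 0.0284328 = 502.497.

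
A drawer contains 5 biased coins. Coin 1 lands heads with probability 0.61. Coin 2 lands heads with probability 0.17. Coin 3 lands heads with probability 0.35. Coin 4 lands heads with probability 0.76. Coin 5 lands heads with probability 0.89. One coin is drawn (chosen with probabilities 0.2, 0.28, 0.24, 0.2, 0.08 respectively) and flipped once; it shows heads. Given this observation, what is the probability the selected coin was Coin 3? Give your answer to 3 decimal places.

P(heads|C1) = 0.61; P(heads|C2) = 0.17; P(heads|C3) = 0.35; P(heads|C4) = 0.76; P(heads|C5) = 0.89.
Prior × likelihood for each source: 0.2·0.61=0.1220, 0.28·0.17=0.04760, 0.24·0.35=0.08400, 0.2·0.76=0.1520, 0.08·0.89=0.07120. Summing gives P(heads) = 0.47680.
P(Coin 3 | heads) = 0.08400 / 0.47680 = 0.176.

Posterior probability ≈ 0.176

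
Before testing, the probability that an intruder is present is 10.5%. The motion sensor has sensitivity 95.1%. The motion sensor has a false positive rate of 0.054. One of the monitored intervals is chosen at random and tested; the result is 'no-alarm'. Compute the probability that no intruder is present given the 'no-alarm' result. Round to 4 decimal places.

P(¬H | E) ≈ 0.9940

Let H be the event that an intruder is present. P(H) = 0.105, so P(¬H) = 0.895. With E the 'no-alarm' result, P(E|H) = 0.049 and P(E|¬H) = 0.946.
P(E) = 0.049·0.105 + 0.946·0.895 = 0.0051450 + 0.84667 = 0.85181.
By Bayes' theorem, P(H|E) = 0.0051450 / 0.85181 = 0.0060. Hence P(¬H|E) = 1 − 0.0060 = 0.9940.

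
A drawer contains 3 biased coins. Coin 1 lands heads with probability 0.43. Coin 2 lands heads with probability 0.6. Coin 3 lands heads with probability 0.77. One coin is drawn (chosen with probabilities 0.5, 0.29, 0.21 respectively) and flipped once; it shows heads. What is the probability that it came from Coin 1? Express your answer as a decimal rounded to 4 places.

Posterior probability ≈ 0.3904

Tabulate prior·likelihood by source: [1] prior 0.5, lik 0.43, product 0.2150; [2] prior 0.29, lik 0.6, product 0.1740; [3] prior 0.21, lik 0.77, product 0.1617.
Normalizing constant = 0.55070; the posterior for Coin 1 is its product over the sum, 0.2150/0.55070 = 0.3904.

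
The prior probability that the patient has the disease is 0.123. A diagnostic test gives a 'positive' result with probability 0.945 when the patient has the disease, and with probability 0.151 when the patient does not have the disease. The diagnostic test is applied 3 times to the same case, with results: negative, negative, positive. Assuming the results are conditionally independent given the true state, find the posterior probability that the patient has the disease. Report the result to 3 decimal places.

Posterior P(H) ≈ 0.004

Let H be the event that the patient has the disease; start with P(H) = 0.123. P('positive'|H) = 0.945, P('positive'|¬H) = 0.151.
Update on result 1 ('negative'): P(H) ← 0.055·0.1230 / (0.055·0.1230 + 0.849·0.8770) = 0.0067650/0.75134 = 0.0090.
Update on result 2 ('negative'): P(H) ← 0.055·0.0090 / (0.055·0.0090 + 0.849·0.9910) = 0.00049522/0.84185 = 0.0006.
Update on result 3 ('positive'): P(H) ← 0.945·0.0006 / (0.945·0.0006 + 0.151·0.9994) = 0.00055589/0.15147 = 0.0037.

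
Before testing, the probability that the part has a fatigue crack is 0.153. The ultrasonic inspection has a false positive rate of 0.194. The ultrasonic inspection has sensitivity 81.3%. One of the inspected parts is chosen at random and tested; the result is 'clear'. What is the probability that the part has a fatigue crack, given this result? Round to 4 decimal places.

Let H be the event that the part has a fatigue crack. P(H) = 0.153, so P(¬H) = 0.847. With E the 'clear' result, P(E|H) = 0.187 and P(E|¬H) = 0.806.
P(E) = 0.187·0.153 + 0.806·0.847 = 0.028611 + 0.68268 = 0.71129.
By Bayes' theorem, P(H|E) = 0.028611 / 0.71129 = 0.0402.

P(H | E) ≈ 0.0402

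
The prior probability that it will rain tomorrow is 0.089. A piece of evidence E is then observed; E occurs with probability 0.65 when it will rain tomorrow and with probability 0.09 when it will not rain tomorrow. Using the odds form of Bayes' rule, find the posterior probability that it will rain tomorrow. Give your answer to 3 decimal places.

Prior odds = 0.089/(1−0.089) = 0.097695. In log-odds, ln(0.097695) = -2.3259.
Add log likelihood ratio: ln(7.2222) = 1.9772.
Posterior log-odds = -0.34874, so posterior odds = exp(-0.34874) = 0.70557. Converting, P(H|E) = 0.70557/1.7056 = 0.414.

Posterior probability ≈ 0.414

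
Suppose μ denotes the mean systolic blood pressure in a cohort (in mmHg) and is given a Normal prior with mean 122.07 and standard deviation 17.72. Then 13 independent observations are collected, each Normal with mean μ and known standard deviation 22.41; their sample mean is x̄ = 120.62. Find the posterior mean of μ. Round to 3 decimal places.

With known σ, the Normal prior is conjugate. Weight on the data is w = (n/σ²)/(n/σ² + 1/τ₀²) = 0.0258857/(0.0258857+0.00318473) = 0.89045.
Posterior mean = w·x̄ + (1−w)·μ₀ = 0.89045·120.62 + 0.10955·122.07 = 120.779.

Posterior mean ≈ 120.779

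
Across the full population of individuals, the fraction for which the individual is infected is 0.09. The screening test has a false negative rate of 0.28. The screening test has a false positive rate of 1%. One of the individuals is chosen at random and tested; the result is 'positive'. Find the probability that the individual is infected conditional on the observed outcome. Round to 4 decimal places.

P(H | E) ≈ 0.8769

Write H for 'the individual is infected'. Prior odds H:¬H = 0.09/0.91 = 0.098901. For the 'positive' outcome, the likelihood ratio is 0.72/0.01 = 72.000.
Posterior odds = 0.098901 × 72.000 = 7.1209, so P(H|E) = 7.1209/(1+7.1209) = 0.8769.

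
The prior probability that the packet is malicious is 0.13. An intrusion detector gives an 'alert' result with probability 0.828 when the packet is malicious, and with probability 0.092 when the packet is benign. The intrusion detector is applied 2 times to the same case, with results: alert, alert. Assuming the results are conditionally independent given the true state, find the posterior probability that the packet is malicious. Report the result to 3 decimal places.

Posterior P(H) ≈ 0.924

Let H be the event that the packet is malicious; start with P(H) = 0.13. P('alert'|H) = 0.828, P('alert'|¬H) = 0.092.
Update on result 1 ('alert'): P(H) ← 0.828·0.1300 / (0.828·0.1300 + 0.092·0.8700) = 0.10764/0.18768 = 0.5735.
Update on result 2 ('alert'): P(H) ← 0.828·0.5735 / (0.828·0.5735 + 0.092·0.4265) = 0.47488/0.51412 = 0.9237.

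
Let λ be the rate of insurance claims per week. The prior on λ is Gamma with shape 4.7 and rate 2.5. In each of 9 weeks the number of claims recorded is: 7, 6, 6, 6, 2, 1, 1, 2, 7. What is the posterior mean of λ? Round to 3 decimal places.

Total count ∑xᵢ = 38 over n = 9 weeks.
Gamma is conjugate to the Poisson likelihood: posterior is Gamma(shape = 4.7+38 = 42.7, rate = 2.5+9 = 11.5).
Posterior mean = shape/rate = 42.7/11.5 = 3.713.

Posterior mean ≈ 3.713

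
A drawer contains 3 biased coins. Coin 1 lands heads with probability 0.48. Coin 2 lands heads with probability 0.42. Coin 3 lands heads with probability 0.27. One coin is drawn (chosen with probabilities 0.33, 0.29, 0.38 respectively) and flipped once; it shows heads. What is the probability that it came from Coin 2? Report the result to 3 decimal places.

Posterior probability ≈ 0.318

P(heads|C1) = 0.48; P(heads|C2) = 0.42; P(heads|C3) = 0.27.
Prior × likelihood for each source: 0.33·0.48=0.1584, 0.29·0.42=0.1218, 0.38·0.27=0.1026. Summing gives P(heads) = 0.38280.
P(Coin 2 | heads) = 0.1218 / 0.38280 = 0.318.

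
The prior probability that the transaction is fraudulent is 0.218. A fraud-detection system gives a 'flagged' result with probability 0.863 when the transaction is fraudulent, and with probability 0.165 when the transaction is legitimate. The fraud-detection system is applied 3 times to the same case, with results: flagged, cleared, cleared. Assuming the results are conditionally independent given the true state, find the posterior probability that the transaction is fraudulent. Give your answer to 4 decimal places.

Posterior P(H) ≈ 0.0378

Let H be the event that the transaction is fraudulent; start with P(H) = 0.218. P('flagged'|H) = 0.863, P('flagged'|¬H) = 0.165.
Update on result 1 ('flagged'): P(H) ← 0.863·0.2180 / (0.863·0.2180 + 0.165·0.7820) = 0.18813/0.31716 = 0.5932.
Update on result 2 ('cleared'): P(H) ← 0.137·0.5932 / (0.137·0.5932 + 0.835·0.4068) = 0.081265/0.42096 = 0.1930.
Update on result 3 ('cleared'): P(H) ← 0.137·0.1930 / (0.137·0.1930 + 0.835·0.8070) = 0.026447/0.70025 = 0.0378.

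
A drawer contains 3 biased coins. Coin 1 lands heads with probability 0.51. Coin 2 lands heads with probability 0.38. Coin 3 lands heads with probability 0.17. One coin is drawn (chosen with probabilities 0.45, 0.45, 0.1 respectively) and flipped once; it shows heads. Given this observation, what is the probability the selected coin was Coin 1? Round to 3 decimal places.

P(heads|C1) = 0.51; P(heads|C2) = 0.38; P(heads|C3) = 0.17.
Prior × likelihood for each source: 0.45·0.51=0.2295, 0.45·0.38=0.1710, 0.1·0.17=0.01700. Summing gives P(heads) = 0.41750.
P(Coin 1 | heads) = 0.2295 / 0.41750 = 0.550.

Posterior probability ≈ 0.550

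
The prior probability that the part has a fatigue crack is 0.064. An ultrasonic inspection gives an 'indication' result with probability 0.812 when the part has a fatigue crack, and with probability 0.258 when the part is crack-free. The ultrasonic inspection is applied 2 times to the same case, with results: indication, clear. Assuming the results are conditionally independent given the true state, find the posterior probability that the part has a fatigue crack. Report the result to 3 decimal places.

Posterior P(H) ≈ 0.052

Let H be the event that the part has a fatigue crack; start with P(H) = 0.064. P('indication'|H) = 0.812, P('indication'|¬H) = 0.258.
Update on result 1 ('indication'): P(H) ← 0.812·0.0640 / (0.812·0.0640 + 0.258·0.9360) = 0.051968/0.29346 = 0.1771.
Update on result 2 ('clear'): P(H) ← 0.188·0.1771 / (0.188·0.1771 + 0.742·0.8229) = 0.033293/0.64389 = 0.0517.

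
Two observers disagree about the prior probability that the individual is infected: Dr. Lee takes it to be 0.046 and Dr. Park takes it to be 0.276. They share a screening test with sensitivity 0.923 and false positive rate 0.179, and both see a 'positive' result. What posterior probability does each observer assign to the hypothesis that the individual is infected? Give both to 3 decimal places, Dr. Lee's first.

P('+'|H) = 0.923, P('+'|¬H) = 0.179.
Dr. Lee: numerator 0.923·0.046 = 0.042458; evidence = 0.042458+0.179·0.954 = 0.21322; posterior = 0.199.
Dr. Park: numerator 0.923·0.276 = 0.25475; evidence = 0.25475+0.179·0.724 = 0.38434; posterior = 0.663.

Dr. Lee: 0.199; Dr. Park: 0.663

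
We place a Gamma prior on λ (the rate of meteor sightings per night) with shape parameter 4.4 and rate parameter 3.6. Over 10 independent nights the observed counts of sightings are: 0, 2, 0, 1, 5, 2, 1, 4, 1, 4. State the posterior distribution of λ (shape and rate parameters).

Posterior: Gamma(shape=24.4, rate=13.6)

The Poisson likelihood adds the total count to the shape and the number of exposure periods to the rate. Here ∑xᵢ = 20 and n = 10, so shape 4.4→24.4 and rate 3.6→13.6.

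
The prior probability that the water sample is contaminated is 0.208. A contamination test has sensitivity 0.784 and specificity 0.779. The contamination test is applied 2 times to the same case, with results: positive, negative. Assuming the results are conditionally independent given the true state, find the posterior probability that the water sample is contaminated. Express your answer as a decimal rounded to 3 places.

Posterior P(H) ≈ 0.205

With H the event that the water sample is contaminated, the joint likelihood of the observed sequence is P(data|H) = 0.784·0.216 = 0.16934 and P(data|¬H) = 0.221·0.779 = 0.17216.
Bayes: P(H|data) = 0.208·0.16934 / (0.208·0.16934 + 0.792·0.17216) = 0.035224/0.17157 = 0.2053.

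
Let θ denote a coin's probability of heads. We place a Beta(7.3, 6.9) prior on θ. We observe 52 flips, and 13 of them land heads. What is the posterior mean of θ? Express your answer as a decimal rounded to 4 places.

Posterior mean ≈ 0.3066

Observing 13 successes and 39 failures updates Beta(7.3, 6.9) by adding the success and failure counts to the two shape parameters: α = 7.3+13 = 20.3, β = 6.9+39 = 45.9.
Posterior mean = α/(α+β) = 20.3/66.2 = 0.3066.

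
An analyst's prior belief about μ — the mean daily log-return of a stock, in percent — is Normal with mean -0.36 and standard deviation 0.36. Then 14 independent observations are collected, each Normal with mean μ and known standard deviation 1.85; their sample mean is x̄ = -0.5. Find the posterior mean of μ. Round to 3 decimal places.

Posterior mean ≈ -0.409

Prior precision 1/τ₀² = 1/0.36² = 7.71605; data precision n/σ² = 14/1.85² = 4.09058.
Posterior precision = 7.71605 + 4.09058 = 11.8066.
Posterior mean = (7.71605·-0.36 + 4.09058·-0.5) / 11.8066 = -0.409.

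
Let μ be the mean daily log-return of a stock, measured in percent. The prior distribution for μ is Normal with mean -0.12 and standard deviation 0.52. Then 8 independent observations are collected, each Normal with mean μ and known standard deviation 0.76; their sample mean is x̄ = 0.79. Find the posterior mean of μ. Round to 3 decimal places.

Posterior mean ≈ 0.598

With known σ, the Normal prior is conjugate. Weight on the data is w = (n/σ²)/(n/σ² + 1/τ₀²) = 13.8504/(13.8504+3.69822) = 0.78926.
Posterior mean = w·x̄ + (1−w)·μ₀ = 0.78926·0.79 + 0.21074·-0.12 = 0.598.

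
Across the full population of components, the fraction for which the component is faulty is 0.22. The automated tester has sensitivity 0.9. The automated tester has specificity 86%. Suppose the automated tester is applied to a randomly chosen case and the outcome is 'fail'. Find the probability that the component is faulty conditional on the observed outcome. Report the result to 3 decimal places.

P(H | E) ≈ 0.645

Write H for 'the component is faulty'. Prior odds H:¬H = 0.22/0.78 = 0.28205. For the 'fail' outcome, the likelihood ratio is 0.9/0.14 = 6.4286.
Posterior odds = 0.28205 × 6.4286 = 1.8132, so P(H|E) = 1.8132/(1+1.8132) = 0.645.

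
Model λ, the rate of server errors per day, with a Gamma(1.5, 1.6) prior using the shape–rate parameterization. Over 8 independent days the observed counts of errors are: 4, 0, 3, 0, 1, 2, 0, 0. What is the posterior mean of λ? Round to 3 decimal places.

Posterior mean ≈ 1.198

Total count ∑xᵢ = 10 over n = 8 days.
Gamma is conjugate to the Poisson likelihood: posterior is Gamma(shape = 1.5+10 = 11.5, rate = 1.6+8 = 9.6).
E[λ | data] = 11.5/9.6 = 1.198.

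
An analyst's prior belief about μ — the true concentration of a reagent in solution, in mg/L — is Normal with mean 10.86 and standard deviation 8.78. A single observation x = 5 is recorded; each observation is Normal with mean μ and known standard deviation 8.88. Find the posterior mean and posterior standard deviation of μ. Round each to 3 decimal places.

With known σ, the Normal prior is conjugate. Weight on the data is w = (n/σ²)/(n/σ² + 1/τ₀²) = 0.0126816/(0.0126816+0.0129721) = 0.49434.
Posterior mean = w·x̄ + (1−w)·μ₀ = 0.49434·5 + 0.50566·10.86 = 7.963. Posterior variance = 1/(0.0126816+0.0129721) = 38.9807, so SD = 6.243.

Posterior mean ≈ 7.963; posterior SD ≈ 6.243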